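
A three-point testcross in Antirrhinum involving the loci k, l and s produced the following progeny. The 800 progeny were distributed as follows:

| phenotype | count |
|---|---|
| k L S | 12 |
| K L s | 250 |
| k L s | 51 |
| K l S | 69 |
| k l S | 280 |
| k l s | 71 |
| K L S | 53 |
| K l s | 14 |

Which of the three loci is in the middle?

l

The two most frequent reciprocal classes, k l S and K L s, are the parental types, so the F1 was k l S / K L s.
The two rarest classes, k L S and K l s, are the double crossovers. Comparing them with the parentals, only the l allele has switched, so l is the middle locus and the order is s – l – k.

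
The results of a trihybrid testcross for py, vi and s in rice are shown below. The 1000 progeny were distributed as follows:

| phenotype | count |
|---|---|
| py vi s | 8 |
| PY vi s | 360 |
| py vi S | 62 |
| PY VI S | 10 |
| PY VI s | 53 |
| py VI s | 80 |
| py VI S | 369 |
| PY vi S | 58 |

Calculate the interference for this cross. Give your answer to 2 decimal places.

The two most frequent reciprocal classes, py VI S and PY vi s, are the parental types, so the F1 was py VI S / PY vi s.
The two rarest classes, PY VI S and py vi s, are the double crossovers. Comparing them with the parentals, only the py allele has switched, so py is the middle locus and the order is s – py – vi.
s–py: (138 + 18)/1000 = 0.1560; py–vi: (115 + 18)/1000 = 0.1330.
Expected DCO frequency = 0.1560 × 0.1330 ≈ 0.02075; observed = 18/1000 ≈ 0.01800.
Coefficient of coincidence = 0.01800/0.02075 ≈ 0.87; interference = 1 − 0.87 = 0.13.

0.13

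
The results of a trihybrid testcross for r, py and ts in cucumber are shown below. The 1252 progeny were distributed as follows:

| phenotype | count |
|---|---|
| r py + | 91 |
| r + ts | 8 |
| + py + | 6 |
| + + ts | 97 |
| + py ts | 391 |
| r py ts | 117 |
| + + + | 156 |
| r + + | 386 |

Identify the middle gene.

ts

The two most frequent reciprocal classes, + py ts and r + +, are the parental types, so the F1 was + py ts / r + +.
The two rarest classes, + py + and r + ts, are the double crossovers. Comparing them with the parentals, only the ts allele has switched, so ts is the middle locus and the order is r – ts – py.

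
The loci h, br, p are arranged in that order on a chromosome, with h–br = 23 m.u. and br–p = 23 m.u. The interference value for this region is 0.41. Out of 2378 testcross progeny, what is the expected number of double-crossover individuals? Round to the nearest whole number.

Map distances give recombination frequencies of 0.230 and 0.230 for the two intervals.
With interference 0.41 (so coincidence = 0.59), expected double-crossover frequency = 0.230 × 0.230 × 0.59 = 0.03121.
Expected number = 0.03121 × 2378 = 74.22 ≈ 74.

74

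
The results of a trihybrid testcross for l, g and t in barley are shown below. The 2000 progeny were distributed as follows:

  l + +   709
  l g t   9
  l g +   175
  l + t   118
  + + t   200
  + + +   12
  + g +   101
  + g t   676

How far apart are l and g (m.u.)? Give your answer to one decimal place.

The two most frequent reciprocal classes, l + + and + g t, are the parental types, so the F1 was l + + / + g t.
The two rarest classes, + + + and l g t, are the double crossovers. Comparing them with the parentals, only the l allele has switched, so l is the middle locus and the order is t – l – g.
Crossovers in the l–g interval produce the single-crossover classes l g + and + + t (175 + 200 = 375) plus the double crossovers (21).
RF(l–g) = (375 + 21) / 2000 = 396/2000 = 0.1980 → 19.8 m.u.

19.8 m.u.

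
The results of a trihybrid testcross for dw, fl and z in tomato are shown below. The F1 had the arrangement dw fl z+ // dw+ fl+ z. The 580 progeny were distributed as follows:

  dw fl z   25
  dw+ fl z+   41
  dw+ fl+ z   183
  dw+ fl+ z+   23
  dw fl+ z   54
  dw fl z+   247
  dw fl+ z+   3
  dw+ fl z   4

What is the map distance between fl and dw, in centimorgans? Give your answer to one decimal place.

17.6 centimorgans

The two rarest classes, dw fl+ z+ and dw+ fl z, are the double crossovers. Comparing them with the parentals, only the fl allele has switched, so fl is the middle locus and the order is dw – fl – z.
Crossovers in the dw–fl interval produce the single-crossover classes dw+ fl z+ and dw fl+ z (41 + 54 = 95) plus the double crossovers (7).
RF(dw–fl) = (95 + 7) / 580 = 102/580 = 0.1759 → 17.6 centimorgans.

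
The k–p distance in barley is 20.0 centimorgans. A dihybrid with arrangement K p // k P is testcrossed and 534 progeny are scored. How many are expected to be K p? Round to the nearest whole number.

214

A map distance of 20.0 centimorgans corresponds to a recombination frequency of 0.200.
The F1 is K p / k P, so K p is a parental gamete class with expected frequency (1 − r)/2 = 0.800/2 = 0.4000.
Expected number = 0.4000 × 534 = 213.60 ≈ 214.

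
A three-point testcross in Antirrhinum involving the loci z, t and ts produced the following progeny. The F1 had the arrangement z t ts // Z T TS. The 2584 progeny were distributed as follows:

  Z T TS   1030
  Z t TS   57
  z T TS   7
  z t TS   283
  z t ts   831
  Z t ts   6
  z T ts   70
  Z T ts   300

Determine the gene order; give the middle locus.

z

The two rarest classes, Z t ts and z T TS, are the double crossovers. Comparing them with the parentals, only the z allele has switched, so z is the middle locus and the order is t – z – ts.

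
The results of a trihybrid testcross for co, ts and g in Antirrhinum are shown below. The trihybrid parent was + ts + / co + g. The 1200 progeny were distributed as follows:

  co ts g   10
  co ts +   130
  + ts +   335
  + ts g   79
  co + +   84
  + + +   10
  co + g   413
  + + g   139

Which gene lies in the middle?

ts

The two rarest classes, + + + and co ts g, are the double crossovers. Comparing them with the parentals, only the ts allele has switched, so ts is the middle locus and the order is g – ts – co.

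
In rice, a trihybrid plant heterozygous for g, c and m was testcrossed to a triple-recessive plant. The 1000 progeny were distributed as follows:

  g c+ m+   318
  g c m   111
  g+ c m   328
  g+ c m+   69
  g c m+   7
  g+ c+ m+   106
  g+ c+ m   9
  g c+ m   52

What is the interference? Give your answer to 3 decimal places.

The two most frequent reciprocal classes, g+ c m and g c+ m+, are the parental types, so the F1 was g+ c m / g c+ m+.
The two rarest classes, g+ c+ m and g c m+, are the double crossovers. Comparing them with the parentals, only the c allele has switched, so c is the middle locus and the order is m – c – g.
m–c: (121 + 16)/1000 = 0.1370; c–g: (217 + 16)/1000 = 0.2330.
Expected DCO frequency = 0.1370 × 0.2330 ≈ 0.03192; observed = 16/1000 ≈ 0.01600.
Coefficient of coincidence = 0.01600/0.03192 ≈ 0.501; interference = 1 − 0.501 = 0.499.

0.499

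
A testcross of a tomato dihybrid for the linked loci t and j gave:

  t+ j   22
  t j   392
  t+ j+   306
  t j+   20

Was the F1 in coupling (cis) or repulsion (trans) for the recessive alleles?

cis

The two most frequent classes are t+ j+ (306) and t j (392); these are the parental (non-recombinant) types.
So the F1 carried t+ j+ on one chromosome and t j on the other — the recessive alleles are on the same chromosome (cis / coupling).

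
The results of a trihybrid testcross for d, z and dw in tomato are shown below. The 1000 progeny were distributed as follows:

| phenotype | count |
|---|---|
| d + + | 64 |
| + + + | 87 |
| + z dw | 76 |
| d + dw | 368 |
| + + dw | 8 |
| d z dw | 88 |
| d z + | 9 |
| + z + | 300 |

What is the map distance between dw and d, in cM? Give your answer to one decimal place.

The two most frequent reciprocal classes, d + dw and + z +, are the parental types, so the F1 was d + dw / + z +.
The two rarest classes, + + dw and d z +, are the double crossovers. Comparing them with the parentals, only the d allele has switched, so d is the middle locus and the order is dw – d – z.
Crossovers in the dw–d interval produce the single-crossover classes d + + and + z dw (64 + 76 = 140) plus the double crossovers (17).
RF(dw–d) = (140 + 17) / 1000 = 157/1000 = 0.1570 → 15.7 cM.

15.7 cM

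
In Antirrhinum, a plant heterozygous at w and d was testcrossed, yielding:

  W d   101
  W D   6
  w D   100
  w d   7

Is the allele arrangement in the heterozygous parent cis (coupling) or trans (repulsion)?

The two most frequent classes are W d (101) and w D (100); these are the parental (non-recombinant) types.
So the F1 carried W d on one chromosome and w D on the other — the recessive alleles are on opposite chromosomes (trans / repulsion).

trans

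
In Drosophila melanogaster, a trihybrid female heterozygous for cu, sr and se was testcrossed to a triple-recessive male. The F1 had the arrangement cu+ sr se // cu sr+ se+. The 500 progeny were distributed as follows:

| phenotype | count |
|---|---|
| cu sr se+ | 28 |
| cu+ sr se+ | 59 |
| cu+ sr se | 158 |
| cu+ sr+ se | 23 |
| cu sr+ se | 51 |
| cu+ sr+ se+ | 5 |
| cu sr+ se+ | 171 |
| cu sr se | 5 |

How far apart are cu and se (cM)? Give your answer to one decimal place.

24.0 cM

The two rarest classes, cu sr se and cu+ sr+ se+, are the double crossovers. Comparing them with the parentals, only the cu allele has switched, so cu is the middle locus and the order is se – cu – sr.
Crossovers in the se–cu interval produce the single-crossover classes cu+ sr se+ and cu sr+ se (59 + 51 = 110) plus the double crossovers (10).
RF(se–cu) = (110 + 10) / 500 = 120/500 = 0.2400 → 24.0 cM.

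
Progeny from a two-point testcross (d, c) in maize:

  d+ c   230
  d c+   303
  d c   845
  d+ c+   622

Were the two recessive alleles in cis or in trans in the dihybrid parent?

The two most frequent classes are d+ c+ (622) and d c (845); these are the parental (non-recombinant) types.
So the F1 carried d+ c+ on one chromosome and d c on the other — the recessive alleles are on the same chromosome (cis / coupling).

cis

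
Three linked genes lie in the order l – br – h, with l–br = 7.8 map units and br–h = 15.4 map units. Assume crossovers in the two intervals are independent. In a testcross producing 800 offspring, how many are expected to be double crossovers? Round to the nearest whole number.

10

Map distances give recombination frequencies of 0.078 and 0.154 for the two intervals.
With no interference, expected double-crossover frequency = 0.078 × 0.154 = 0.01201.
Expected number = 0.01201 × 800 = 9.61 ≈ 10.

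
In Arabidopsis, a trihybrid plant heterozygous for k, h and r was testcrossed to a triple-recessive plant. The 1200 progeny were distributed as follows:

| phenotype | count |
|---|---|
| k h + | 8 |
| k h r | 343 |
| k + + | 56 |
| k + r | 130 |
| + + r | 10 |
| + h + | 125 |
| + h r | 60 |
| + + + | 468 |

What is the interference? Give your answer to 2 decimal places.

The two most frequent reciprocal classes, + + + and k h r, are the parental types, so the F1 was + + + / k h r.
The two rarest classes, + + r and k h +, are the double crossovers. Comparing them with the parentals, only the r allele has switched, so r is the middle locus and the order is h – r – k.
h–r: (255 + 18)/1200 = 0.2275; r–k: (116 + 18)/1200 = 0.1117.
Expected DCO frequency = 0.2275 × 0.1117 ≈ 0.02541; observed = 18/1200 ≈ 0.01500.
Coefficient of coincidence = 0.01500/0.02541 ≈ 0.59; interference = 1 − 0.59 = 0.41.

0.41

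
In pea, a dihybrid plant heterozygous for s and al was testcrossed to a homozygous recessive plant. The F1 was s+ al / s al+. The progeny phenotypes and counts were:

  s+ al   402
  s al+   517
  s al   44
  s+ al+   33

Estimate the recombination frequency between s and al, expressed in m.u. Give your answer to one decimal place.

The recombinant classes are s+ al+ and s al: 33 + 44 = 77.
Recombination frequency = 77/996 = 0.0773 ≈ 7.7%, i.e. 7.7 m.u.

7.7 m.u.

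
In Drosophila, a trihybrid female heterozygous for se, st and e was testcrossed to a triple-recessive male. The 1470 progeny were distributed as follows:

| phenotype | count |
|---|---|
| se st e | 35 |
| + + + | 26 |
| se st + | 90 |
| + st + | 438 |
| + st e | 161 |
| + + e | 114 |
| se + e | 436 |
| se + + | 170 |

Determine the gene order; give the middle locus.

The two most frequent reciprocal classes, + st + and se + e, are the parental types, so the F1 was + st + / se + e.
The two rarest classes, + + + and se st e, are the double crossovers. Comparing them with the parentals, only the st allele has switched, so st is the middle locus and the order is se – st – e.

st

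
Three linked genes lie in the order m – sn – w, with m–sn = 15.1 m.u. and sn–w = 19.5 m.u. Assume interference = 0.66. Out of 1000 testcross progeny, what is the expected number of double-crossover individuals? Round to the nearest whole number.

10

Map distances give recombination frequencies of 0.151 and 0.195 for the two intervals.
With interference 0.66 (so coincidence = 0.34), expected double-crossover frequency = 0.151 × 0.195 × 0.34 = 0.01001.
Expected number = 0.01001 × 1000 = 10.01 ≈ 10.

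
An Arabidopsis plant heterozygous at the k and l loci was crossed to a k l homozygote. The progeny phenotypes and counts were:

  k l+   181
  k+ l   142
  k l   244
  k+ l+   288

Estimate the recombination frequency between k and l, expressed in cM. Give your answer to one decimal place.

37.8 cM

The two most frequent classes, k+ l+ (288) and k l (244), are the parental types, so the F1 was k+ l+ / k l.
The recombinant classes are k+ l and k l+: 142 + 181 = 323.
Recombination frequency = 323/855 = 0.3778 ≈ 37.8%, i.e. 37.8 cM.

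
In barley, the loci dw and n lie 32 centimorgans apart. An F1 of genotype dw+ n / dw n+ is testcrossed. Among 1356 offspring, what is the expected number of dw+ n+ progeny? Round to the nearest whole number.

A map distance of 32 centimorgans corresponds to a recombination frequency of 0.320.
The F1 is dw+ n / dw n+, so dw+ n+ is a recombinant gamete class with expected frequency r/2 = 0.320/2 = 0.1600.
Expected number = 0.1600 × 1356 = 216.96 ≈ 217.

217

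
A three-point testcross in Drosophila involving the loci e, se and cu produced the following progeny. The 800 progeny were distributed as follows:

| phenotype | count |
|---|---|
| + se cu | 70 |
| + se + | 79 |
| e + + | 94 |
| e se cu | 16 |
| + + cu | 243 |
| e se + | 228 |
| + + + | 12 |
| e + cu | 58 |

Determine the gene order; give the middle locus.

The two most frequent reciprocal classes, e se + and + + cu, are the parental types, so the F1 was e se + / + + cu.
The two rarest classes, e se cu and + + +, are the double crossovers. Comparing them with the parentals, only the cu allele has switched, so cu is the middle locus and the order is se – cu – e.

cu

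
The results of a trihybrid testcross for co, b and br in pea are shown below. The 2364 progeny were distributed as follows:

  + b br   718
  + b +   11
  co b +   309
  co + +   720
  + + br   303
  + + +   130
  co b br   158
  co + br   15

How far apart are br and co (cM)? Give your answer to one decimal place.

The two most frequent reciprocal classes, co + + and + b br, are the parental types, so the F1 was co + + / + b br.
The two rarest classes, co + br and + b +, are the double crossovers. Comparing them with the parentals, only the br allele has switched, so br is the middle locus and the order is b – br – co.
Crossovers in the br–co interval produce the single-crossover classes + + + and co b br (130 + 158 = 288) plus the double crossovers (26).
RF(br–co) = (288 + 26) / 2364 = 314/2364 = 0.1328 → 13.3 cM.

13.3 cM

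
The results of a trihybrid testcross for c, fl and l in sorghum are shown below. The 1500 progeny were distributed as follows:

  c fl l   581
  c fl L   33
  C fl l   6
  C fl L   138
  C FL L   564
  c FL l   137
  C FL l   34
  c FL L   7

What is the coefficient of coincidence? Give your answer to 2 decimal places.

The two most frequent reciprocal classes, C FL L and c fl l, are the parental types, so the F1 was C FL L / c fl l.
The two rarest classes, c FL L and C fl l, are the double crossovers. Comparing them with the parentals, only the c allele has switched, so c is the middle locus and the order is l – c – fl.
l–c: (67 + 13)/1500 = 0.0533; c–fl: (275 + 13)/1500 = 0.1920.
Expected DCO frequency = 0.0533 × 0.1920 ≈ 0.01023; observed = 13/1500 ≈ 0.00867.
Coefficient of coincidence = 0.00867/0.01023 ≈ 0.85.

0.85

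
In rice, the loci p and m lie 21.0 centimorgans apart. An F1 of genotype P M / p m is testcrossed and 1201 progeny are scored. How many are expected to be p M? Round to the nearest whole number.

126

A map distance of 21.0 centimorgans corresponds to a recombination frequency of 0.210.
The F1 is P M / p m, so p M is a recombinant gamete class with expected frequency r/2 = 0.210/2 = 0.1050.
Expected number = 0.1050 × 1201 = 126.10 ≈ 126.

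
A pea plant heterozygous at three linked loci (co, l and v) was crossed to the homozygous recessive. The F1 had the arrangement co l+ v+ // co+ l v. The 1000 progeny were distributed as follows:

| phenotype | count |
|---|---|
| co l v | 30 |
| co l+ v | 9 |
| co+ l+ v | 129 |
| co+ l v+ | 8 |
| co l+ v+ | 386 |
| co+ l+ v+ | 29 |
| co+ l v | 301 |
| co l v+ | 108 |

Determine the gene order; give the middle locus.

v

The two rarest classes, co l+ v and co+ l v+, are the double crossovers. Comparing them with the parentals, only the v allele has switched, so v is the middle locus and the order is l – v – co.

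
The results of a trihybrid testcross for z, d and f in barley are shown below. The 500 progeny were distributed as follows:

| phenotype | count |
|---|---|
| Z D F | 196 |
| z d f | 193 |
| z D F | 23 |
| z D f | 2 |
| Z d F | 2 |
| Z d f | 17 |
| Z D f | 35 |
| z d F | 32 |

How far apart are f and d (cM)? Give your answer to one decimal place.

14.2 cM

The two most frequent reciprocal classes, Z D F and z d f, are the parental types, so the F1 was Z D F / z d f.
The two rarest classes, Z d F and z D f, are the double crossovers. Comparing them with the parentals, only the d allele has switched, so d is the middle locus and the order is z – d – f.
Crossovers in the d–f interval produce the single-crossover classes Z D f and z d F (35 + 32 = 67) plus the double crossovers (4).
RF(d–f) = (67 + 4) / 500 = 71/500 = 0.1420 → 14.2 cM.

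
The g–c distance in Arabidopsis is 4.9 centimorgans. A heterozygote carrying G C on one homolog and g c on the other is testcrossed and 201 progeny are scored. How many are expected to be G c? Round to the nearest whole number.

5

A map distance of 4.9 centimorgans corresponds to a recombination frequency of 0.049.
The F1 is G C / g c, so G c is a recombinant gamete class with expected frequency r/2 = 0.049/2 = 0.0245.
Expected number = 0.0245 × 201 = 4.92 ≈ 5.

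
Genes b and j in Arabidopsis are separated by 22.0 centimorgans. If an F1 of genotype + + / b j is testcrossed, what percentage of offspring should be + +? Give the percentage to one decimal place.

A map distance of 22.0 centimorgans corresponds to a recombination frequency of 0.220.
The F1 is + + / b j, so + + is a parental gamete class with expected frequency (1 − r)/2 = 0.780/2 = 0.3900.
That is 0.3900 = 39.0% of the progeny.

39.0%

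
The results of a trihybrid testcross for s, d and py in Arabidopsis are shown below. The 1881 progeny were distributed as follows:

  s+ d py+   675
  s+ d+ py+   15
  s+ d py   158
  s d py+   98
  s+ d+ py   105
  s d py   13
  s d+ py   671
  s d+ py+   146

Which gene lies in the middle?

d

The two most frequent reciprocal classes, s+ d py+ and s d+ py, are the parental types, so the F1 was s+ d py+ / s d+ py.
The two rarest classes, s+ d+ py+ and s d py, are the double crossovers. Comparing them with the parentals, only the d allele has switched, so d is the middle locus and the order is py – d – s.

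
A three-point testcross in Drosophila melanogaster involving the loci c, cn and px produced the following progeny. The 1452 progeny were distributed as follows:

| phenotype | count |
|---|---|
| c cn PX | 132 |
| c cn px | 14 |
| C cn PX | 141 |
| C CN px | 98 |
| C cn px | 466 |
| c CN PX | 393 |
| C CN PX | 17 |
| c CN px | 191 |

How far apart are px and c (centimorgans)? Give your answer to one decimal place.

25.0 centimorgans

The two most frequent reciprocal classes, c CN PX and C cn px, are the parental types, so the F1 was c CN PX / C cn px.
The two rarest classes, C CN PX and c cn px, are the double crossovers. Comparing them with the parentals, only the c allele has switched, so c is the middle locus and the order is cn – c – px.
Crossovers in the c–px interval produce the single-crossover classes c CN px and C cn PX (191 + 141 = 332) plus the double crossovers (31).
RF(c–px) = (332 + 31) / 1452 = 363/1452 = 0.2500 → 25.0 centimorgans.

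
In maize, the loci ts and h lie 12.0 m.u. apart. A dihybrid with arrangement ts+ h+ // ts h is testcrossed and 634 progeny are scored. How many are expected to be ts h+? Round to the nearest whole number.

A map distance of 12.0 m.u. corresponds to a recombination frequency of 0.120.
The F1 is ts+ h+ / ts h, so ts h+ is a recombinant gamete class with expected frequency r/2 = 0.120/2 = 0.0600.
Expected number = 0.0600 × 634 = 38.04 ≈ 38.

38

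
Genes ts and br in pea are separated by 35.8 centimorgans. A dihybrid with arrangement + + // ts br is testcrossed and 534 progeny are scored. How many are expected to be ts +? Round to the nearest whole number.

96

A map distance of 35.8 centimorgans corresponds to a recombination frequency of 0.358.
The F1 is + + / ts br, so ts + is a recombinant gamete class with expected frequency r/2 = 0.358/2 = 0.1790.
Expected number = 0.1790 × 534 = 95.59 ≈ 96.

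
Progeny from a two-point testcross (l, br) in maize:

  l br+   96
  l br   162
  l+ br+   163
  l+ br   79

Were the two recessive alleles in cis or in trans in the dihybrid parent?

cis

The two most frequent classes are l+ br+ (163) and l br (162); these are the parental (non-recombinant) types.
So the F1 carried l+ br+ on one chromosome and l br on the other — the recessive alleles are on the same chromosome (cis / coupling).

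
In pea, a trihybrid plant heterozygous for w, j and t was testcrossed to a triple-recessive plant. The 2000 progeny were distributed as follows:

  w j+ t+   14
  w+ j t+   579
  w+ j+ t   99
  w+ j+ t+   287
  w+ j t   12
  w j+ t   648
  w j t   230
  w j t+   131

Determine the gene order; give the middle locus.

t

The two most frequent reciprocal classes, w j+ t and w+ j t+, are the parental types, so the F1 was w j+ t / w+ j t+.
The two rarest classes, w j+ t+ and w+ j t, are the double crossovers. Comparing them with the parentals, only the t allele has switched, so t is the middle locus and the order is w – t – j.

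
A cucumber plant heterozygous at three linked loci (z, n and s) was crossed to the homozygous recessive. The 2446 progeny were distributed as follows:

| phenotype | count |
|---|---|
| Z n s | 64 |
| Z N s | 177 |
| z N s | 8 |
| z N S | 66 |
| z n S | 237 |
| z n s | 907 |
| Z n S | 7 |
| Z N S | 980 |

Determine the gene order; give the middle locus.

n

The two most frequent reciprocal classes, z n s and Z N S, are the parental types, so the F1 was z n s / Z N S.
The two rarest classes, z N s and Z n S, are the double crossovers. Comparing them with the parentals, only the n allele has switched, so n is the middle locus and the order is s – n – z.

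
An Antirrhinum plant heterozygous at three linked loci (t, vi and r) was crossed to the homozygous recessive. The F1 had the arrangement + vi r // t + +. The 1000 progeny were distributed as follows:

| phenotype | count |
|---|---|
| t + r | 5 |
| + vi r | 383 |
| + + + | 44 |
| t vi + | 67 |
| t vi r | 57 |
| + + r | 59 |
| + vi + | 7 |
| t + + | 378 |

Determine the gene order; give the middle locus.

The two rarest classes, + vi + and t + r, are the double crossovers. Comparing them with the parentals, only the r allele has switched, so r is the middle locus and the order is vi – r – t.

r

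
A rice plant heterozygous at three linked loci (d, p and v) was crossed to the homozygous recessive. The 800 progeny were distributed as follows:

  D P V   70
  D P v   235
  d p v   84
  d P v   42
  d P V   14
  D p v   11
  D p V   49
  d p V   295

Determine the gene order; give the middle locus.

p

The two most frequent reciprocal classes, D P v and d p V, are the parental types, so the F1 was D P v / d p V.
The two rarest classes, D p v and d P V, are the double crossovers. Comparing them with the parentals, only the p allele has switched, so p is the middle locus and the order is v – p – d.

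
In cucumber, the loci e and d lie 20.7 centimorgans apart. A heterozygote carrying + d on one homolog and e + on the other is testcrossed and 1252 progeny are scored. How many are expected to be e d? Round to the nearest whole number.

130

A map distance of 20.7 centimorgans corresponds to a recombination frequency of 0.207.
The F1 is + d / e +, so e d is a recombinant gamete class with expected frequency r/2 = 0.207/2 = 0.1035.
Expected number = 0.1035 × 1252 = 129.58 ≈ 130.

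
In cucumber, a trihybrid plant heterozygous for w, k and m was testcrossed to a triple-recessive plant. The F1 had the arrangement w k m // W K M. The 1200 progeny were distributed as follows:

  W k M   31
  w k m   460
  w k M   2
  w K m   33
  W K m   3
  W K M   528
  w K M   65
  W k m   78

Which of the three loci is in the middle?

m

The two rarest classes, w k M and W K m, are the double crossovers. Comparing them with the parentals, only the m allele has switched, so m is the middle locus and the order is w – m – k.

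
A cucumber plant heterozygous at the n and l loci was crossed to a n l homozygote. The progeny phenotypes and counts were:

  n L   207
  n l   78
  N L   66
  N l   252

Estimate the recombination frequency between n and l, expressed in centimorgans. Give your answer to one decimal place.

23.9 centimorgans

The two most frequent classes, N l (252) and n L (207), are the parental types, so the F1 was N l / n L.
The recombinant classes are N L and n l: 66 + 78 = 144.
Recombination frequency = 144/603 = 0.2388 ≈ 23.9%, i.e. 23.9 centimorgans.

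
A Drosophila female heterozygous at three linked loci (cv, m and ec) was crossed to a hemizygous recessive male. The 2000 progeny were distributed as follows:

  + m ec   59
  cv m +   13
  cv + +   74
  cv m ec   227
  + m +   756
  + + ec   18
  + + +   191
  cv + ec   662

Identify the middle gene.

The two most frequent reciprocal classes, cv + ec and + m +, are the parental types, so the F1 was cv + ec / + m +.
The two rarest classes, + + ec and cv m +, are the double crossovers. Comparing them with the parentals, only the cv allele has switched, so cv is the middle locus and the order is m – cv – ec.

cv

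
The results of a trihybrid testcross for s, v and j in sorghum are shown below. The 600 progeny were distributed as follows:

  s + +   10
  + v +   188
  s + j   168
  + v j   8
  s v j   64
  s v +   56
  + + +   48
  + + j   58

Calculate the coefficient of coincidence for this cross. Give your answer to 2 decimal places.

0.63

The two most frequent reciprocal classes, + v + and s + j, are the parental types, so the F1 was + v + / s + j.
The two rarest classes, + v j and s + +, are the double crossovers. Comparing them with the parentals, only the j allele has switched, so j is the middle locus and the order is v – j – s.
v–j: (112 + 18)/600 = 0.2167; j–s: (114 + 18)/600 = 0.2200.
Expected DCO frequency = 0.2167 × 0.2200 ≈ 0.04767; observed = 18/600 ≈ 0.03000.
Coefficient of coincidence = 0.03000/0.04767 ≈ 0.63.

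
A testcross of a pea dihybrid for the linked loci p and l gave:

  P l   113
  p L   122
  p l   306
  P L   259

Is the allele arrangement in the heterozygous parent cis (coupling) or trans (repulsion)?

cis

The two most frequent classes are P L (259) and p l (306); these are the parental (non-recombinant) types.
So the F1 carried P L on one chromosome and p l on the other — the recessive alleles are on the same chromosome (cis / coupling).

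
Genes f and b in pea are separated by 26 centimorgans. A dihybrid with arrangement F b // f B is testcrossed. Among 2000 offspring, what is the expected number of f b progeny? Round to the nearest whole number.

A map distance of 26 centimorgans corresponds to a recombination frequency of 0.260.
The F1 is F b / f B, so f b is a recombinant gamete class with expected frequency r/2 = 0.260/2 = 0.1300.
Expected number = 0.1300 × 2000 = 260.00 ≈ 260.

260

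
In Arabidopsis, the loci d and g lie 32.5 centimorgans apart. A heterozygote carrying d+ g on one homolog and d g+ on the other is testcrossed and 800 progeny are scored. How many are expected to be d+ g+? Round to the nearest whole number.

130

A map distance of 32.5 centimorgans corresponds to a recombination frequency of 0.325.
The F1 is d+ g / d g+, so d+ g+ is a recombinant gamete class with expected frequency r/2 = 0.325/2 = 0.1625.
Expected number = 0.1625 × 800 = 130.00 ≈ 130.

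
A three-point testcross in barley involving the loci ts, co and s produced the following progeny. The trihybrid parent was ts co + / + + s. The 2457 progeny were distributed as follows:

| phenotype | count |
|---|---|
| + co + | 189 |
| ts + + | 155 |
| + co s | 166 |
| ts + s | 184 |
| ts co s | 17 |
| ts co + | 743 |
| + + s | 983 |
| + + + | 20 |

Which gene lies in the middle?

The two rarest classes, ts co s and + + +, are the double crossovers. Comparing them with the parentals, only the s allele has switched, so s is the middle locus and the order is co – s – ts.

s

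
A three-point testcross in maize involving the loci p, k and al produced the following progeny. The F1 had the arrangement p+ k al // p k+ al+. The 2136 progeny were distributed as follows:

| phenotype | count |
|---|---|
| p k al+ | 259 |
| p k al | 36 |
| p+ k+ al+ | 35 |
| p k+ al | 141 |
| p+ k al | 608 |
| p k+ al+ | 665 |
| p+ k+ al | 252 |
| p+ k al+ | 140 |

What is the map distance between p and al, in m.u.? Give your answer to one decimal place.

The two rarest classes, p k al and p+ k+ al+, are the double crossovers. Comparing them with the parentals, only the p allele has switched, so p is the middle locus and the order is k – p – al.
Crossovers in the p–al interval produce the single-crossover classes p+ k al+ and p k+ al (140 + 141 = 281) plus the double crossovers (71).
RF(p–al) = (281 + 71) / 2136 = 352/2136 = 0.1648 → 16.5 m.u.

16.5 m.u.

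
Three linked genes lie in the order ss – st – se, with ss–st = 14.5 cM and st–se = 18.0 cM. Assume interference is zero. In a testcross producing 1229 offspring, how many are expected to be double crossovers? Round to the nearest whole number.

32

Map distances give recombination frequencies of 0.145 and 0.180 for the two intervals.
With no interference, expected double-crossover frequency = 0.145 × 0.180 = 0.02610.
Expected number = 0.02610 × 1229 = 32.08 ≈ 32.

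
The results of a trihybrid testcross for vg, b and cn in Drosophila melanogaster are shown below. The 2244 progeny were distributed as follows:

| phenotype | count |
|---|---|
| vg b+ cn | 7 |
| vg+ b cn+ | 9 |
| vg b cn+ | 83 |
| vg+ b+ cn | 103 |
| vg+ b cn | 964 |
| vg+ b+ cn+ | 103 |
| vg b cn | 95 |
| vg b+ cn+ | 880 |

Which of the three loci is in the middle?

cn

The two most frequent reciprocal classes, vg+ b cn and vg b+ cn+, are the parental types, so the F1 was vg+ b cn / vg b+ cn+.
The two rarest classes, vg+ b cn+ and vg b+ cn, are the double crossovers. Comparing them with the parentals, only the cn allele has switched, so cn is the middle locus and the order is b – cn – vg.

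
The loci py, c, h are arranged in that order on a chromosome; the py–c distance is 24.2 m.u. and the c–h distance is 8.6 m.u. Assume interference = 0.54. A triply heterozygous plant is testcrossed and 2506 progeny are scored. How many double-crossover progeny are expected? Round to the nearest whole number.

24

Map distances give recombination frequencies of 0.242 and 0.086 for the two intervals.
With interference 0.54 (so coincidence = 0.46), expected double-crossover frequency = 0.242 × 0.086 × 0.46 = 0.00957.
Expected number = 0.00957 × 2506 = 23.99 ≈ 24.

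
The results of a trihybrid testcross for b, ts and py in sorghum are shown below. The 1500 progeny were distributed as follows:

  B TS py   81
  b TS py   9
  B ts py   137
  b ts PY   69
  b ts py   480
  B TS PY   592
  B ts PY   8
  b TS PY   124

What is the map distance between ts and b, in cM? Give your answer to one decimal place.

The two most frequent reciprocal classes, B TS PY and b ts py, are the parental types, so the F1 was B TS PY / b ts py.
The two rarest classes, B ts PY and b TS py, are the double crossovers. Comparing them with the parentals, only the ts allele has switched, so ts is the middle locus and the order is b – ts – py.
Crossovers in the b–ts interval produce the single-crossover classes b TS PY and B ts py (124 + 137 = 261) plus the double crossovers (17).
RF(b–ts) = (261 + 17) / 1500 = 278/1500 = 0.1853 → 18.5 cM.

18.5 cM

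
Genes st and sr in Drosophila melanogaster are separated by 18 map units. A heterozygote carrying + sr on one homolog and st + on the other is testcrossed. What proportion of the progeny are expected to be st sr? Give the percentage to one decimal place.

9.0%

A map distance of 18 map units corresponds to a recombination frequency of 0.180.
The F1 is + sr / st +, so st sr is a recombinant gamete class with expected frequency r/2 = 0.180/2 = 0.0900.
That is 0.0900 = 9.0% of the progeny.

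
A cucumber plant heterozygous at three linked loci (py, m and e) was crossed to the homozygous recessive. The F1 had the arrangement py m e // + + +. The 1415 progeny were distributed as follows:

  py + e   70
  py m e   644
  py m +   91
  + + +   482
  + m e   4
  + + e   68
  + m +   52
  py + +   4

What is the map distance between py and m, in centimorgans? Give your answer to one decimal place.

The two rarest classes, + m e and py + +, are the double crossovers. Comparing them with the parentals, only the py allele has switched, so py is the middle locus and the order is m – py – e.
Crossovers in the m–py interval produce the single-crossover classes py + e and + m + (70 + 52 = 122) plus the double crossovers (8).
RF(m–py) = (122 + 8) / 1415 = 130/1415 = 0.0919 → 9.2 centimorgans.

9.2 centimorgans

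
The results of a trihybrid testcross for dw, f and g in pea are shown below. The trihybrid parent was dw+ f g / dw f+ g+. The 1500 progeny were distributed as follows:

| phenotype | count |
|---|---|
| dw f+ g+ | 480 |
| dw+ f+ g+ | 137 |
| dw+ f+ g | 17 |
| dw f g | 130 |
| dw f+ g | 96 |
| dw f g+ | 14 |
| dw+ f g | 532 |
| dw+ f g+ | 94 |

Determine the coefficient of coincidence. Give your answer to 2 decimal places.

The two rarest classes, dw+ f+ g and dw f g+, are the double crossovers. Comparing them with the parentals, only the f allele has switched, so f is the middle locus and the order is dw – f – g.
dw–f: (267 + 31)/1500 = 0.1987; f–g: (190 + 31)/1500 = 0.1473.
Expected DCO frequency = 0.1987 × 0.1473 ≈ 0.02927; observed = 31/1500 ≈ 0.02067.
Coefficient of coincidence = 0.02067/0.02927 ≈ 0.71.

0.71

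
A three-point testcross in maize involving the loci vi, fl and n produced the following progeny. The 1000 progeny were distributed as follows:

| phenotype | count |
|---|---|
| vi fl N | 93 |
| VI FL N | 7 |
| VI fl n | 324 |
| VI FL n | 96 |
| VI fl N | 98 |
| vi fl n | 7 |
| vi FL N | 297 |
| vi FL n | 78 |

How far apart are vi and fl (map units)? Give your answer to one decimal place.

The two most frequent reciprocal classes, vi FL N and VI fl n, are the parental types, so the F1 was vi FL N / VI fl n.
The two rarest classes, VI FL N and vi fl n, are the double crossovers. Comparing them with the parentals, only the vi allele has switched, so vi is the middle locus and the order is n – vi – fl.
Crossovers in the vi–fl interval produce the single-crossover classes vi fl N and VI FL n (93 + 96 = 189) plus the double crossovers (14).
RF(vi–fl) = (189 + 14) / 1000 = 203/1000 = 0.2030 → 20.3 map units.

20.3 map units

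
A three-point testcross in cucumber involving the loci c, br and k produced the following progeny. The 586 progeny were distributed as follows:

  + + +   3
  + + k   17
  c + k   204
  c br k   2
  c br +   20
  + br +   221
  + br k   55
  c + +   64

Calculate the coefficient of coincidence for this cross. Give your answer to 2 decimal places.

0.56

The two most frequent reciprocal classes, + br + and c + k, are the parental types, so the F1 was + br + / c + k.
The two rarest classes, + + + and c br k, are the double crossovers. Comparing them with the parentals, only the br allele has switched, so br is the middle locus and the order is c – br – k.
c–br: (37 + 5)/586 = 0.0717; br–k: (119 + 5)/586 = 0.2116.
Expected DCO frequency = 0.0717 × 0.2116 ≈ 0.01517; observed = 5/586 ≈ 0.00853.
Coefficient of coincidence = 0.00853/0.01517 ≈ 0.56.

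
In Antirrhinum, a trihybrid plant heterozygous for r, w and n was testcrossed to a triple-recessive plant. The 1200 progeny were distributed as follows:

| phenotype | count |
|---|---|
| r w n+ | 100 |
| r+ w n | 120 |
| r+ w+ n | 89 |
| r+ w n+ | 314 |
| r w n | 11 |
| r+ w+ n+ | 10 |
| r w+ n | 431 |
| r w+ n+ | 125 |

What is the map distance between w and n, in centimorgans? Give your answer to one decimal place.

The two most frequent reciprocal classes, r w+ n and r+ w n+, are the parental types, so the F1 was r w+ n / r+ w n+.
The two rarest classes, r w n and r+ w+ n+, are the double crossovers. Comparing them with the parentals, only the w allele has switched, so w is the middle locus and the order is n – w – r.
Crossovers in the n–w interval produce the single-crossover classes r w+ n+ and r+ w n (125 + 120 = 245) plus the double crossovers (21).
RF(n–w) = (245 + 21) / 1200 = 266/1200 = 0.2217 → 22.2 centimorgans.

22.2 centimorgans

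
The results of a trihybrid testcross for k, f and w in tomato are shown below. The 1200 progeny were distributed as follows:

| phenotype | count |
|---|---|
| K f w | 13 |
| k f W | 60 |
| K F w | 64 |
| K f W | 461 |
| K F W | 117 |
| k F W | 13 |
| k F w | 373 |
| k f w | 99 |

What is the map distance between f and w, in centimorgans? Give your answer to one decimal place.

The two most frequent reciprocal classes, K f W and k F w, are the parental types, so the F1 was K f W / k F w.
The two rarest classes, K f w and k F W, are the double crossovers. Comparing them with the parentals, only the w allele has switched, so w is the middle locus and the order is k – w – f.
Crossovers in the w–f interval produce the single-crossover classes K F W and k f w (117 + 99 = 216) plus the double crossovers (26).
RF(w–f) = (216 + 26) / 1200 = 242/1200 = 0.2017 → 20.2 centimorgans.

20.2 centimorgans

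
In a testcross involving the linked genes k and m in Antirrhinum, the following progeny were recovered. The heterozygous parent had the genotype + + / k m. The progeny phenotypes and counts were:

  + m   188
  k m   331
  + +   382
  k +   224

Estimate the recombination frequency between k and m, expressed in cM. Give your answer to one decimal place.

36.6 cM

The recombinant classes are + m and k +: 188 + 224 = 412.
Recombination frequency = 412/1125 = 0.3662 ≈ 36.6%, i.e. 36.6 cM.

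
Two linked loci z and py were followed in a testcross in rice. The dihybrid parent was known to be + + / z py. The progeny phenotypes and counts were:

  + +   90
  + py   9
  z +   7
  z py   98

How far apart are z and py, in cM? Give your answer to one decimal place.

The recombinant classes are + py and z +: 9 + 7 = 16.
Recombination frequency = 16/204 = 0.0784 ≈ 7.8%, i.e. 7.8 cM.

7.8 cM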